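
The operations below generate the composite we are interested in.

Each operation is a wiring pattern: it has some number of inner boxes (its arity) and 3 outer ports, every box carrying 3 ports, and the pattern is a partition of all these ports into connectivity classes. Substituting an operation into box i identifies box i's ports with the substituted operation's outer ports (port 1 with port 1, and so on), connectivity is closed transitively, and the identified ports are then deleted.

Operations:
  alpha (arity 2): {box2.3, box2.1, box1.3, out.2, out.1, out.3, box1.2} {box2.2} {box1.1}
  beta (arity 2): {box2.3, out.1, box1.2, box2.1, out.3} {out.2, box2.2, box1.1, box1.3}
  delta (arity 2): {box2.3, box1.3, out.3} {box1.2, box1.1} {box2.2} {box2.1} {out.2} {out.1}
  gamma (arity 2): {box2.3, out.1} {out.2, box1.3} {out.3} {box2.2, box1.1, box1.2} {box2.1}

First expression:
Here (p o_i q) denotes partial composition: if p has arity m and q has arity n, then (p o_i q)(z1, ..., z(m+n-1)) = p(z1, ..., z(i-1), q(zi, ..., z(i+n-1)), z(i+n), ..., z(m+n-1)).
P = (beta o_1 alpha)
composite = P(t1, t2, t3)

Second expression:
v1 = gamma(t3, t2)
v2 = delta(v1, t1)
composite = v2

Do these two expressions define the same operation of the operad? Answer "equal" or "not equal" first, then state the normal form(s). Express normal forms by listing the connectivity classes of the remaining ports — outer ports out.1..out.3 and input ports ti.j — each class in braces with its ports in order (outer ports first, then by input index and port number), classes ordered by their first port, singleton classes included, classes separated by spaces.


not equal: they reduce to {out.1, out.2, out.3, t1.2, t1.3, t2.1, t2.3, t3.1, t3.2, t3.3} {t1.1} {t2.2} and {out.1} {out.2} {out.3, t1.3} {t1.1} {t1.2} {t2.1} {t2.2, t3.1, t3.2} {t2.3, t3.3}

Normal form of the first expression: {out.1, out.2, out.3, t1.2, t1.3, t2.1, t2.3, t3.1, t3.2, t3.3} {t1.1} {t2.2}
Normal form of the second expression: {out.1} {out.2} {out.3, t1.3} {t1.1} {t1.2} {t2.1} {t2.2, t3.1, t3.2} {t2.3, t3.3}
Distinct normal forms: not equal.


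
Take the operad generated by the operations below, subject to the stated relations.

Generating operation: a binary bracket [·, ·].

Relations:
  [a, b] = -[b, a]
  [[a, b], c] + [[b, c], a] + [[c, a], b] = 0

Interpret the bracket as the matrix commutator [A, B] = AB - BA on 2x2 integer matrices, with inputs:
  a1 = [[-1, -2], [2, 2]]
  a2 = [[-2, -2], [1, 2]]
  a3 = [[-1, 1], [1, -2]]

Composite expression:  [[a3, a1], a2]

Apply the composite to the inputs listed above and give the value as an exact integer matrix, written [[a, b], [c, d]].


[[-9, -12], [12, 9]]

[a3, a1] = [[4, 1], [-5, -4]]
[[a3, a1], a2] = [[-9, -12], [12, 9]]


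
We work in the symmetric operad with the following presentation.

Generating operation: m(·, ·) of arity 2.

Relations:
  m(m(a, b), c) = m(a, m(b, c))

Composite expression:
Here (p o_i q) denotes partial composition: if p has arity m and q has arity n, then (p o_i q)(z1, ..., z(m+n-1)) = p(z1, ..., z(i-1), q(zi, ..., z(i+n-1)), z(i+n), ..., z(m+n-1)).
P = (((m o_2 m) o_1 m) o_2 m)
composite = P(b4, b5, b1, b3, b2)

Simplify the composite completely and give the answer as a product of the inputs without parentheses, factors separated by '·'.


b4 · b5 · b1 · b3 · b2


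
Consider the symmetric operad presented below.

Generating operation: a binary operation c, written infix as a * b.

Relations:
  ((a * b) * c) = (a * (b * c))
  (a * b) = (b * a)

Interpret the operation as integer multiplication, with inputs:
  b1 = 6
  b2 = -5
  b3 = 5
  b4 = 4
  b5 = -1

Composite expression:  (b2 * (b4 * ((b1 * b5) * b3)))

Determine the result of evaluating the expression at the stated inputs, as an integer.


600

(b1 * b5) = -6
((b1 * b5) * b3) = -30
(b4 * ((b1 * b5) * b3)) = -120
(b2 * (b4 * ((b1 * b5) * b3))) = 600


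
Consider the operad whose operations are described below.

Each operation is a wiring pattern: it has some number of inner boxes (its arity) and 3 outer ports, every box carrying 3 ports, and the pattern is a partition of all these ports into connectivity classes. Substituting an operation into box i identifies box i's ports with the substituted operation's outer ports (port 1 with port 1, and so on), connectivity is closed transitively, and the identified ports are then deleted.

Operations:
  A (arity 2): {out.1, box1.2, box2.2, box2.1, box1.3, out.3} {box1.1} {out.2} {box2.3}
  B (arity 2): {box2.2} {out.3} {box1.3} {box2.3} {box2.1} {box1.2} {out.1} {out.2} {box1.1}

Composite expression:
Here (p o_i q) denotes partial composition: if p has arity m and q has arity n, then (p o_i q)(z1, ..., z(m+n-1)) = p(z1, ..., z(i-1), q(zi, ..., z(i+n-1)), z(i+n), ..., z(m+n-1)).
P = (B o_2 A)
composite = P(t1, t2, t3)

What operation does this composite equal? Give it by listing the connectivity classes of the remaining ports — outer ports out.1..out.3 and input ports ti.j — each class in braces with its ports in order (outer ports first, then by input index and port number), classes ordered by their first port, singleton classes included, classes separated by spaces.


{out.1} {out.2} {out.3} {t1.1} {t1.2} {t1.3} {t2.1} {t2.2, t2.3, t3.1, t3.2} {t3.3}

Connectivity passes through glued B-boundaries; trace each wire chain.
A over (t2, t3) gives {out.1, out.3, t2.2, t2.3, t3.1, t3.2} {out.2} {t2.1} {t3.3}, out.j being that stage's outer ports
B over (t1, t2, t3) gives {out.1} {out.2} {out.3} {t1.1} {t1.2} {t1.3} {t2.1} {t2.2, t2.3, t3.1, t3.2} {t3.3}, out.j being that stage's outer ports


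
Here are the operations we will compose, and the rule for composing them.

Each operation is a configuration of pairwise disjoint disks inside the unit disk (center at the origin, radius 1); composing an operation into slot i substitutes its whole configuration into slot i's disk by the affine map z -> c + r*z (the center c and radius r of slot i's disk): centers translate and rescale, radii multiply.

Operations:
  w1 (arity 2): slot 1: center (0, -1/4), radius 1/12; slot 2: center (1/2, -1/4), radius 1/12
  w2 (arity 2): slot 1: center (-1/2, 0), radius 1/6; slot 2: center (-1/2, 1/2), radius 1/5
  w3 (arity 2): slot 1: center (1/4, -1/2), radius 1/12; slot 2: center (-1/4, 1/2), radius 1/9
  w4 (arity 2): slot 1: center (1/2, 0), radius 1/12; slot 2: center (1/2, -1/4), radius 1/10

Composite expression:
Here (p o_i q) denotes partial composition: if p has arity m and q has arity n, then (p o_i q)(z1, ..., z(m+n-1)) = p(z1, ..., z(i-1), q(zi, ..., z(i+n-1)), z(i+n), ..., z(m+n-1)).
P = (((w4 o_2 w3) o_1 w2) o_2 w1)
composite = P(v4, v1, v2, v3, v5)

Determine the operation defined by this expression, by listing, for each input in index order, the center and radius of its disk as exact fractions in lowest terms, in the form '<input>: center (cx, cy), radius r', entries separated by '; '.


v1: center (11/24, 3/80), radius 1/720; v2: center (7/15, 3/80), radius 1/720; v3: center (21/40, -3/10), radius 1/120; v4: center (11/24, 0), radius 1/72; v5: center (19/40, -1/5), radius 1/90

Affine substitution under w4: radii multiply and v-centers shift.
for v4, the 2-step affine chain lands on center (11/24, 0), radius 1/72
for v1, the 3-step affine chain lands on center (11/24, 3/80), radius 1/720
for v2, the 3-step affine chain lands on center (7/15, 3/80), radius 1/720
for v3, the 2-step affine chain lands on center (21/40, -3/10), radius 1/120
for v5, the 2-step affine chain lands on center (19/40, -1/5), radius 1/90


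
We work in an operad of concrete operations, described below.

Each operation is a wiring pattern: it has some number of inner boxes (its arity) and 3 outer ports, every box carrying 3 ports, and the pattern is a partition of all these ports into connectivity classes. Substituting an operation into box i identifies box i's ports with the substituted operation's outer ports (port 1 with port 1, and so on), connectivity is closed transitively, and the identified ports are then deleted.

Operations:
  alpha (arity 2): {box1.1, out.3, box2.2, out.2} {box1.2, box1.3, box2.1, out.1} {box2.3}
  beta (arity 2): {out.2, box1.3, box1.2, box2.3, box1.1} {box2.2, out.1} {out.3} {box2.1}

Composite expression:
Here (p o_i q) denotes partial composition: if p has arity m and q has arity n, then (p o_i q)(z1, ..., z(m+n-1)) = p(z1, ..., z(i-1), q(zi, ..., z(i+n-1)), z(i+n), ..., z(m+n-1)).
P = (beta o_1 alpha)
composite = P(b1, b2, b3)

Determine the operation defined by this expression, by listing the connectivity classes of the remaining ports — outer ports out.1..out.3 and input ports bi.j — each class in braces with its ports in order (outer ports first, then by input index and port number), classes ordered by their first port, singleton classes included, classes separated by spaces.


{out.1, b3.2} {out.2, b1.1, b1.2, b1.3, b2.1, b2.2, b3.3} {out.3} {b2.3} {b3.1}

Substituting into beta glues patterns; closure does the rest.
alpha over (b1, b2) gives {out.1, b1.2, b1.3, b2.1} {out.2, out.3, b1.1, b2.2} {b2.3}, out.j being that stage's outer ports
beta over (b1, b2, b3) gives {out.1, b3.2} {out.2, b1.1, b1.2, b1.3, b2.1, b2.2, b3.3} {out.3} {b2.3} {b3.1}, out.j being that stage's outer ports


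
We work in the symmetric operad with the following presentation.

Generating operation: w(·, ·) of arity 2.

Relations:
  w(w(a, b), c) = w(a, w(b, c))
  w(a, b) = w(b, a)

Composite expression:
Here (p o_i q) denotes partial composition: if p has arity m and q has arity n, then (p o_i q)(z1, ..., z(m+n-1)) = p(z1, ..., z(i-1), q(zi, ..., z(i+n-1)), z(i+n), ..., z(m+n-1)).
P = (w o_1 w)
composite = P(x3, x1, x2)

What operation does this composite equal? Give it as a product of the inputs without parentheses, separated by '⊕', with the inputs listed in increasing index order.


x1 ⊕ x2 ⊕ x3

Shape and order are irrelevant to w; the x-input set decides.
w(x3, x1) unparenthesizes to x3 ⊕ x1
w(w(x3, x1), x2) unparenthesizes to x3 ⊕ x1 ⊕ x2
sorting the factors by input index: x1 ⊕ x2 ⊕ x3


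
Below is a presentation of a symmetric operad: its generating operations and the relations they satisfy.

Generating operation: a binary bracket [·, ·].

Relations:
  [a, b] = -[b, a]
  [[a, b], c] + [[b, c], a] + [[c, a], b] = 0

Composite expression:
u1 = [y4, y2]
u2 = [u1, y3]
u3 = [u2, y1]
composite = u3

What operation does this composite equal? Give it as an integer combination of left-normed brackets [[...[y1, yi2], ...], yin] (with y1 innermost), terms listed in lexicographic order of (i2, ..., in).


[[[y1, y2], y4], y3] - [[[y1, y3], y2], y4] + [[[y1, y3], y4], y2] - [[[y1, y4], y2], y3]

Expand each bracket as ab - ba; the y1-initial words give the coefficients.
Composite bracket: [[[y4, y2], y3], y1]
Each bracket splits as ab - ba, giving 8 signed words (2^3 = 8).
The y1-initial words carry the normal form:
  the word y1y2y4y3 carries sign +1 and contributes +[[[y1, y2], y4], y3]
  the word y1y3y2y4 carries sign -1 and contributes -[[[y1, y3], y2], y4]
  the word y1y3y4y2 carries sign +1 and contributes +[[[y1, y3], y4], y2]
  the word y1y4y2y3 carries sign -1 and contributes -[[[y1, y4], y2], y3]


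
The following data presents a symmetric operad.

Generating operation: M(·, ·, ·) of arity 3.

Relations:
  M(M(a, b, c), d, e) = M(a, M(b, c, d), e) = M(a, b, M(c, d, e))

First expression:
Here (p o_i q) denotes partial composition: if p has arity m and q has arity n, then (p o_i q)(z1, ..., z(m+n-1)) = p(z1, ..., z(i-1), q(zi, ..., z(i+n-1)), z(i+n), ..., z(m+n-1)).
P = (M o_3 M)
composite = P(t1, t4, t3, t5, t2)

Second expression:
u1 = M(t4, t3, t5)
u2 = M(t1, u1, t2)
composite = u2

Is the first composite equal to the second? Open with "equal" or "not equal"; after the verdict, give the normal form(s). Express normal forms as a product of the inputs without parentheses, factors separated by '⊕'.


equal: each reduces to t1 ⊕ t4 ⊕ t3 ⊕ t5 ⊕ t2

The first expression reduces to t1 ⊕ t4 ⊕ t3 ⊕ t5 ⊕ t2
The second expression reduces to t1 ⊕ t4 ⊕ t3 ⊕ t5 ⊕ t2
The normal forms match — equal.


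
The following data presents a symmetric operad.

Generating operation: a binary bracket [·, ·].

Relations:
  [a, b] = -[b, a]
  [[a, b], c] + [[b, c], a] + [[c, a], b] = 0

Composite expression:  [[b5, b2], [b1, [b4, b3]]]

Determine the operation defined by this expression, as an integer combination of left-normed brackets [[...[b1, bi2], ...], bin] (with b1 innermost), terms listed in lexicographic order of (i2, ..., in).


-[[[[b1, b3], b4], b2], b5] + [[[[b1, b3], b4], b5], b2] + [[[[b1, b4], b3], b2], b5] - [[[[b1, b4], b3], b5], b2]

In the tensor algebra, words opening b1 carry the b1-anchored form.
Composite bracket: [[b5, b2], [b1, [b4, b3]]]
Applying ab - ba throughout gives 16 signed words (2^4 = 16).
Collect the words opening with b1:
  b1b3b4b2b5 (sign -1) contributes -[[[[b1, b3], b4], b2], b5]
  b1b3b4b5b2 (sign +1) contributes +[[[[b1, b3], b4], b5], b2]
  b1b4b3b2b5 (sign +1) contributes +[[[[b1, b4], b3], b2], b5]
  b1b4b3b5b2 (sign -1) contributes -[[[[b1, b4], b3], b5], b2]


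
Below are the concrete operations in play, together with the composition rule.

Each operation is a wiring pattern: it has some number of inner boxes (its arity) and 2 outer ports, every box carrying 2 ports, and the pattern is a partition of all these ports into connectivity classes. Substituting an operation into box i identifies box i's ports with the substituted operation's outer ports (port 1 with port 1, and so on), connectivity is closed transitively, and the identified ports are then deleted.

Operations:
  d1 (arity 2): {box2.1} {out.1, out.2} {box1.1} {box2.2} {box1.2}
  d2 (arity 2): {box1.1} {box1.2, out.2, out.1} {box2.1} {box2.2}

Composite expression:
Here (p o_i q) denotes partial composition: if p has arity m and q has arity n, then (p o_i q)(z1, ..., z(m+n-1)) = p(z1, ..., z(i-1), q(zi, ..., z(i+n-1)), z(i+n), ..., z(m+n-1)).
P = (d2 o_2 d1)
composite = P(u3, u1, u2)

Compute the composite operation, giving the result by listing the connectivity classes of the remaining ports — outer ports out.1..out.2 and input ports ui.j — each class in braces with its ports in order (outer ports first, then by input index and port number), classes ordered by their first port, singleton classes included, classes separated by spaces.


{out.1, out.2, u3.2} {u1.1} {u1.2} {u2.1} {u2.2} {u3.1}

Reachability decides: close wires over d2-identified ports.
the subtree at d1 composes to {out.1, out.2} {u1.1} {u1.2} {u2.1} {u2.2} on (u1, u2); out.j = own outer ports
the subtree at d2 composes to {out.1, out.2, u3.2} {u1.1} {u1.2} {u2.1} {u2.2} {u3.1} on (u3, u1, u2); out.j = own outer ports


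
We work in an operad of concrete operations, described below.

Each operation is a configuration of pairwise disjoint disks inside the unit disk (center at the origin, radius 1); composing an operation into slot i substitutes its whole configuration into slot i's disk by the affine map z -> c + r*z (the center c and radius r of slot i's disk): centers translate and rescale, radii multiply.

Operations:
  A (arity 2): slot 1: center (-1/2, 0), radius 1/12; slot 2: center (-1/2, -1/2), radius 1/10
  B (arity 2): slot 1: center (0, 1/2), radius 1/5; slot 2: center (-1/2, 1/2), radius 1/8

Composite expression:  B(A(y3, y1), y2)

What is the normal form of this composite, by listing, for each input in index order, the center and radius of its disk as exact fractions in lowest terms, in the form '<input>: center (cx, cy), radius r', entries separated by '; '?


y1: center (-1/10, 2/5), radius 1/50; y2: center (-1/2, 1/2), radius 1/8; y3: center (-1/10, 1/2), radius 1/60

Affine substitution under B: radii multiply and y-centers shift.
y3 passes through 2 substitutions, ending at center (-1/10, 1/2), radius 1/60
y1 passes through 2 substitutions, ending at center (-1/10, 2/5), radius 1/50
y2 passes through 1 substitution, ending at center (-1/2, 1/2), radius 1/8


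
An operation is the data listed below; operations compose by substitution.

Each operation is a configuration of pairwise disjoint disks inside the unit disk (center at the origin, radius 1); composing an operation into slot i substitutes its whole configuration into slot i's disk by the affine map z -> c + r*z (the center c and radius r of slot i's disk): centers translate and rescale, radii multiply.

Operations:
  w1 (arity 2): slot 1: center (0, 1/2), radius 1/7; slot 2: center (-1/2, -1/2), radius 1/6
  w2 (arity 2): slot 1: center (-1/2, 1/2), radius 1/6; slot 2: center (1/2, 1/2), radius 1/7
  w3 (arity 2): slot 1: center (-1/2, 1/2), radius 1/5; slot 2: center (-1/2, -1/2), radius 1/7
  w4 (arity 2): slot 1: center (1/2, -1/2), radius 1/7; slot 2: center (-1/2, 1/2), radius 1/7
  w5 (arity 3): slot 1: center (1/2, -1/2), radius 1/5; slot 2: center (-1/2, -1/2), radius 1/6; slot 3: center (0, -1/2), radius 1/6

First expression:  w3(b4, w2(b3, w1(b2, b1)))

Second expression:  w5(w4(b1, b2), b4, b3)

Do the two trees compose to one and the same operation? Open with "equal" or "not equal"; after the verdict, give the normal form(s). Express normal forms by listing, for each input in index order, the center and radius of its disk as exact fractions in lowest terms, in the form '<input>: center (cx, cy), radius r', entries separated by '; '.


not equal: they reduce to b1: center (-43/98, -43/98), radius 1/294; b2: center (-3/7, -41/98), radius 1/343; b3: center (-4/7, -3/7), radius 1/42; b4: center (-1/2, 1/2), radius 1/5 and b1: center (3/5, -3/5), radius 1/35; b2: center (2/5, -2/5), radius 1/35; b3: center (0, -1/2), radius 1/6; b4: center (-1/2, -1/2), radius 1/6


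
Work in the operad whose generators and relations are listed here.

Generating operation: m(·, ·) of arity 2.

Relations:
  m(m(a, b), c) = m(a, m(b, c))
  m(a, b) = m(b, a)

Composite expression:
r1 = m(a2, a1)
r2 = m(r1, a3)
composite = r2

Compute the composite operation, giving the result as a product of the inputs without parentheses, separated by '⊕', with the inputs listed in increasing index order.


a1 ⊕ a2 ⊕ a3

Shape and order are irrelevant to m; the a-input set decides.
m(a2, a1) flattens to a2 ⊕ a1
m(m(a2, a1), a3) flattens to a2 ⊕ a1 ⊕ a3
rearranged into index order: a1 ⊕ a2 ⊕ a3


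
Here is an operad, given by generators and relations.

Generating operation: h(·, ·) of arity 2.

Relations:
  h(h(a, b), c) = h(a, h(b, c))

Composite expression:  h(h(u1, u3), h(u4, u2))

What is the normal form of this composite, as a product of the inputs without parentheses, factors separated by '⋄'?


u1 ⋄ u3 ⋄ u4 ⋄ u2

Under associativity of h, the answer is the u's in reading order.
h(u1, u3) spells out as u1 ⋄ u3
h(u4, u2) spells out as u4 ⋄ u2
h(h(u1, u3), h(u4, u2)) spells out as u1 ⋄ u3 ⋄ u4 ⋄ u2


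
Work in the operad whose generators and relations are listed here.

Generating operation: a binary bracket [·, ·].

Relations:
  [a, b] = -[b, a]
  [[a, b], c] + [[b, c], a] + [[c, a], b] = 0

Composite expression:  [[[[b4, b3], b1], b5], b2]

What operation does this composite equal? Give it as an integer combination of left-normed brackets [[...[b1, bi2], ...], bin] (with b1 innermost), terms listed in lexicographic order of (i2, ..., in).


[[[[b1, b3], b4], b5], b2] - [[[[b1, b4], b3], b5], b2]

Antisymmetry and Jacobi reduce to b1-anchored left-normed brackets.
Composite bracket: [[[[b4, b3], b1], b5], b2]
Applying ab - ba throughout gives 16 signed words (2^4 = 16).
Collect the words opening with b1:
  b1b3b4b5b2 (sign +1) contributes +[[[[b1, b3], b4], b5], b2]
  b1b4b3b5b2 (sign -1) contributes -[[[[b1, b4], b3], b5], b2]


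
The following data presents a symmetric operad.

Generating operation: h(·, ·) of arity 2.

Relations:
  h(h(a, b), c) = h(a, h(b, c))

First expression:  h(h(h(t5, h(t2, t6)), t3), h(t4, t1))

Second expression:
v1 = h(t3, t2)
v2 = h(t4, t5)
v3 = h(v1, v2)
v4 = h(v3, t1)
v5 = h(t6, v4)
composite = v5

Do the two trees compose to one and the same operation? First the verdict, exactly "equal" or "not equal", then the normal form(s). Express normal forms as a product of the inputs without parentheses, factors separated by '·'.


not equal: they reduce to t5 · t2 · t6 · t3 · t4 · t1 and t6 · t3 · t2 · t4 · t5 · t1

The first composite normalizes to t5 · t2 · t6 · t3 · t4 · t1
The second composite normalizes to t6 · t3 · t2 · t4 · t5 · t1
The normal forms differ: not equal.


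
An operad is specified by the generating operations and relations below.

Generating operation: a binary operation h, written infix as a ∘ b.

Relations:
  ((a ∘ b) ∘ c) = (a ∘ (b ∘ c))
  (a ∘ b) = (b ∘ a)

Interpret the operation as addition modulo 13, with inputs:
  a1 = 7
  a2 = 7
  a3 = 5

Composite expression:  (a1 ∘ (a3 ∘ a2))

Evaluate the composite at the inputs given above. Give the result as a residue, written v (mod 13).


6 (mod 13)

(a3 ∘ a2) = 12
(a1 ∘ (a3 ∘ a2)) = 6


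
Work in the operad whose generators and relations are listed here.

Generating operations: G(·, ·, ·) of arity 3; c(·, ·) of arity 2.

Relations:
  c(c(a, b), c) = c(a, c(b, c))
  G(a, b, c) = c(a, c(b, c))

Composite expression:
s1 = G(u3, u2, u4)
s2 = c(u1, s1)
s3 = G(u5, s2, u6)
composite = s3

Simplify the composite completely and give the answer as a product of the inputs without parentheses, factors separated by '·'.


Every regrouping of G is equal, so read the u-inputs in written order.
G(u3, u2, u4) reduces to u3 · u2 · u4
c(u1, G(u3, u2, u4)) reduces to u1 · u3 · u2 · u4
G(u5, c(u1, G(u3, u2, u4)), u6) reduces to u5 · u1 · u3 · u2 · u4 · u6

u5 · u1 · u3 · u2 · u4 · u6


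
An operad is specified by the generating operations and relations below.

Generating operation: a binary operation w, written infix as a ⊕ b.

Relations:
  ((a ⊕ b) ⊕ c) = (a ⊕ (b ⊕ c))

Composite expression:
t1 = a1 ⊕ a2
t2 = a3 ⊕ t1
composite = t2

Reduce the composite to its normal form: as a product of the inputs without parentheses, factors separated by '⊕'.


a3 ⊕ a1 ⊕ a2

All parenthesizations of w agree; list the a-inputs left to right.
(a1 ⊕ a2) flattens to a1 ⊕ a2
(a3 ⊕ (a1 ⊕ a2)) flattens to a3 ⊕ a1 ⊕ a2


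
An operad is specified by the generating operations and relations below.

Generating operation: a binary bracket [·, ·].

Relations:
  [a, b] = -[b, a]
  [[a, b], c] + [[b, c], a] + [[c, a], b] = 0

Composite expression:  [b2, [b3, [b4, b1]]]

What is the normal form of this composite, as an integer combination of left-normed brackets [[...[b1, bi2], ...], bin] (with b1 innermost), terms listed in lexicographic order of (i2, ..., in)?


-[[[b1, b4], b3], b2]

Expand each bracket as ab - ba; the b1-initial words give the coefficients.
Composite bracket: [b2, [b3, [b4, b1]]]
Each bracket splits as ab - ba, giving 8 signed words (2^3 = 8).
Collect the words opening with b1:
  the word b1b4b3b2 carries sign -1 and contributes -[[[b1, b4], b3], b2]


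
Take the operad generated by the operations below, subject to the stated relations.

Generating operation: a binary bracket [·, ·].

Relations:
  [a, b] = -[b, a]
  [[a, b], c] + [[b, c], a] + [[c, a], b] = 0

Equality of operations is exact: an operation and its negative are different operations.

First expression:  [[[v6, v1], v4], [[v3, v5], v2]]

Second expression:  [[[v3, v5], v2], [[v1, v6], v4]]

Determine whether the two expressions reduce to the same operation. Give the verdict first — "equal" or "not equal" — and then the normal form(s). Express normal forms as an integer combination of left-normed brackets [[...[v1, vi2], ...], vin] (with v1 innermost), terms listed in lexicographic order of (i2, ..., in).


The first expression, normalized: [[[[[v1, v6], v4], v2], v3], v5] - [[[[[v1, v6], v4], v2], v5], v3] - [[[[[v1, v6], v4], v3], v5], v2] + [[[[[v1, v6], v4], v5], v3], v2]
The second expression, normalized: [[[[[v1, v6], v4], v2], v3], v5] - [[[[[v1, v6], v4], v2], v5], v3] - [[[[[v1, v6], v4], v3], v5], v2] + [[[[[v1, v6], v4], v5], v3], v2]
The normal forms match — equal.

equal — both sides give [[[[[v1, v6], v4], v2], v3], v5] - [[[[[v1, v6], v4], v2], v5], v3] - [[[[[v1, v6], v4], v3], v5], v2] + [[[[[v1, v6], v4], v5], v3], v2]


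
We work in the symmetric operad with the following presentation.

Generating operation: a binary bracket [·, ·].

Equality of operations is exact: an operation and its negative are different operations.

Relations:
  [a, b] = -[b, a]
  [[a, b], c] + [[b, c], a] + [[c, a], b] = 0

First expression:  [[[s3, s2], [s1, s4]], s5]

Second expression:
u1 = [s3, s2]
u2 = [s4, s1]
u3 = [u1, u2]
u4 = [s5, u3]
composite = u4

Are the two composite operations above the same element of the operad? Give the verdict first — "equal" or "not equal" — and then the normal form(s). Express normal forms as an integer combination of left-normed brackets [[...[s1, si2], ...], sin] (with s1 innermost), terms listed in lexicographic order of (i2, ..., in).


equal; the common form is [[[[s1, s4], s2], s3], s5] - [[[[s1, s4], s3], s2], s5]

Reducing the first expression gives [[[[s1, s4], s2], s3], s5] - [[[[s1, s4], s3], s2], s5]
Reducing the second expression gives [[[[s1, s4], s2], s3], s5] - [[[[s1, s4], s3], s2], s5]
Same normal form: equal.


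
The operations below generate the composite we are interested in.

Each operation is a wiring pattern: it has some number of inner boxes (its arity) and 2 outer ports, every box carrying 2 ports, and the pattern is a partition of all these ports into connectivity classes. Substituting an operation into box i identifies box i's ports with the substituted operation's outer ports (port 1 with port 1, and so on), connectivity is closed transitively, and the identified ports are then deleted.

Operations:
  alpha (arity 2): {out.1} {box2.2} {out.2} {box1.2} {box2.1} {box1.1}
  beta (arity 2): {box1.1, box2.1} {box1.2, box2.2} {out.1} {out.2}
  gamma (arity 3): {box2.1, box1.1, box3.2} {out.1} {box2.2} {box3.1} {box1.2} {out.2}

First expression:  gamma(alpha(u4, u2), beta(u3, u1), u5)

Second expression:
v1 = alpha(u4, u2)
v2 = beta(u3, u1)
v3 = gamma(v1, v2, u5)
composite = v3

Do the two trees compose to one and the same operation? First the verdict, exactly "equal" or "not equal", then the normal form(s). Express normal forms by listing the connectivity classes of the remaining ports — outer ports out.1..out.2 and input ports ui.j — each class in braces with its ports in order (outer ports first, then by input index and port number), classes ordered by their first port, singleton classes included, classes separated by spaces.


equal: each reduces to {out.1} {out.2} {u1.1, u3.1} {u1.2, u3.2} {u2.1} {u2.2} {u4.1} {u4.2} {u5.1} {u5.2}


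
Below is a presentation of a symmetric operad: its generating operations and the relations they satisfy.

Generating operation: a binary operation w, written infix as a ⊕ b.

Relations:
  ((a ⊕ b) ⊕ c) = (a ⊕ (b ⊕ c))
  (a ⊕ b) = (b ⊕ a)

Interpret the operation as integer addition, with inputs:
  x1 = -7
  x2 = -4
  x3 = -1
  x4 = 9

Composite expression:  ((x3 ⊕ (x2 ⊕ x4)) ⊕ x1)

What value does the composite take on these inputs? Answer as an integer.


-3


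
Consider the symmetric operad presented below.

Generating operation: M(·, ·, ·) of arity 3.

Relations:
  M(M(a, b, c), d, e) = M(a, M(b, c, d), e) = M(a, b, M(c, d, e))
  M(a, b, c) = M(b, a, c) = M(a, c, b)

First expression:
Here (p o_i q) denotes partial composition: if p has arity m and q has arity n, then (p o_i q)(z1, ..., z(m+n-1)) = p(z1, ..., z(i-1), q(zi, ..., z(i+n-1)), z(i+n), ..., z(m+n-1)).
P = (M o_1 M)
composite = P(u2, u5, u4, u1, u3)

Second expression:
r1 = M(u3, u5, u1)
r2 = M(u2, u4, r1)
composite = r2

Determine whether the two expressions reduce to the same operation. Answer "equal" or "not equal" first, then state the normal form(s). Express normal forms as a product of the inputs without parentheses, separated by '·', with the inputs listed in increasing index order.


equal; the common form is u1 · u2 · u3 · u4 · u5

The first expression, normalized: u1 · u2 · u3 · u4 · u5
The second expression, normalized: u1 · u2 · u3 · u4 · u5
The normal forms match — equal.


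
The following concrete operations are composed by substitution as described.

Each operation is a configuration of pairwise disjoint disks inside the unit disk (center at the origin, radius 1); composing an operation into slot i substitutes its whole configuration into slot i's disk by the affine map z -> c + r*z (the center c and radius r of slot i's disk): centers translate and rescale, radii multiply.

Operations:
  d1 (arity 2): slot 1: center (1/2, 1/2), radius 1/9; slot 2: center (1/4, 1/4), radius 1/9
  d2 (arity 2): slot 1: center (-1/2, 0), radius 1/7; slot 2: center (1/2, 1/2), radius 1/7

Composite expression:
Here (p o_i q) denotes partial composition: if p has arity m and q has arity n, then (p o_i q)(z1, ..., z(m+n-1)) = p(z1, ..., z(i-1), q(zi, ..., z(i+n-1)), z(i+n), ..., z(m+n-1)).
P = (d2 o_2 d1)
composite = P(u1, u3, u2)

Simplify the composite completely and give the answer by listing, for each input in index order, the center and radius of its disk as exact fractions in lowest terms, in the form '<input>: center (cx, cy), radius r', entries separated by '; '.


Only the slot chain above each u matters under d2; compose those maps.
tracing u1 down its 1-map path: center (-1/2, 0), radius 1/7
tracing u3 down its 2-map path: center (4/7, 4/7), radius 1/63
tracing u2 down its 2-map path: center (15/28, 15/28), radius 1/63

u1: center (-1/2, 0), radius 1/7; u2: center (15/28, 15/28), radius 1/63; u3: center (4/7, 4/7), radius 1/63


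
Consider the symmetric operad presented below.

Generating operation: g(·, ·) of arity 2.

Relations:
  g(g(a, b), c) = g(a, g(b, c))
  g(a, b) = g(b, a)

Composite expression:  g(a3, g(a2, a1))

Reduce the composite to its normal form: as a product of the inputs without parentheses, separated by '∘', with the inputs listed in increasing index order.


a1 ∘ a2 ∘ a3

Any arrangement under g is one operation, so sort the a-inputs.
g(a2, a1) spells out as a2 ∘ a1
g(a3, g(a2, a1)) spells out as a3 ∘ a2 ∘ a1
commutativity sorts the factors: a1 ∘ a2 ∘ a3


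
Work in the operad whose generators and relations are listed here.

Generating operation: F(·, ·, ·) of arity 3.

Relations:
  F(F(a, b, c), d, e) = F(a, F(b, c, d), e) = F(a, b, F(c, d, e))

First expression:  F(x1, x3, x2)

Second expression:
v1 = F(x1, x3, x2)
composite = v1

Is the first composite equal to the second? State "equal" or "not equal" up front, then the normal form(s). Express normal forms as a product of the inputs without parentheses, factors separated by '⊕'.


The first expression reduces to x1 ⊕ x3 ⊕ x2
The second expression reduces to x1 ⊕ x3 ⊕ x2
The normal forms match — equal.

equal; the common form is x1 ⊕ x3 ⊕ x2


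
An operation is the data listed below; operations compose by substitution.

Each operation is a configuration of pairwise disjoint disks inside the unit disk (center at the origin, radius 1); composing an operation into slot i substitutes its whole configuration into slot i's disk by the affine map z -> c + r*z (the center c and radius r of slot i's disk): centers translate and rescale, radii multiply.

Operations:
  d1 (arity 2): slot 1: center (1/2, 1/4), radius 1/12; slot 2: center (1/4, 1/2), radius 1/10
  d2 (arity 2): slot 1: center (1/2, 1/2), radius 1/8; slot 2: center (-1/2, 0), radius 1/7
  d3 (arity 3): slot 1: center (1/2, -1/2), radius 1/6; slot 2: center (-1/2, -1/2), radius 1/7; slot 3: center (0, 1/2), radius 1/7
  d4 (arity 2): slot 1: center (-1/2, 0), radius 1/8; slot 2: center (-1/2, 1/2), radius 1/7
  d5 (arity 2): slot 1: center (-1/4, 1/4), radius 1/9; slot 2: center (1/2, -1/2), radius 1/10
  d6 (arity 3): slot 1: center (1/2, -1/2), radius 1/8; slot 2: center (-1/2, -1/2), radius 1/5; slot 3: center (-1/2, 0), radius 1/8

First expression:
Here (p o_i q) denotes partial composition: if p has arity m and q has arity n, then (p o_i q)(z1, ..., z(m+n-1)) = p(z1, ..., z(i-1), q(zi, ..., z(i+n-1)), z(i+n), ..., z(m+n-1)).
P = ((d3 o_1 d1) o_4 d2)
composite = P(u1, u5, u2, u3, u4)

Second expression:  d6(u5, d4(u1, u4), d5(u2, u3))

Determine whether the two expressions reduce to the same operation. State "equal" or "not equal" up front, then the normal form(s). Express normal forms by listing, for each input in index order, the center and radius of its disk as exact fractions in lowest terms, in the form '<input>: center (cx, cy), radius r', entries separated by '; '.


not equal; first: u1: center (7/12, -11/24), radius 1/72; u2: center (-1/2, -1/2), radius 1/7; u3: center (1/14, 4/7), radius 1/56; u4: center (-1/14, 1/2), radius 1/49; u5: center (13/24, -5/12), radius 1/60; second: u1: center (-3/5, -1/2), radius 1/40; u2: center (-17/32, 1/32), radius 1/72; u3: center (-7/16, -1/16), radius 1/80; u4: center (-3/5, -2/5), radius 1/35; u5: center (1/2, -1/2), radius 1/8

In normal form, the first expression is u1: center (7/12, -11/24), radius 1/72; u2: center (-1/2, -1/2), radius 1/7; u3: center (1/14, 4/7), radius 1/56; u4: center (-1/14, 1/2), radius 1/49; u5: center (13/24, -5/12), radius 1/60
In normal form, the second expression is u1: center (-3/5, -1/2), radius 1/40; u2: center (-17/32, 1/32), radius 1/72; u3: center (-7/16, -1/16), radius 1/80; u4: center (-3/5, -2/5), radius 1/35; u5: center (1/2, -1/2), radius 1/8
Different reductions; not equal.


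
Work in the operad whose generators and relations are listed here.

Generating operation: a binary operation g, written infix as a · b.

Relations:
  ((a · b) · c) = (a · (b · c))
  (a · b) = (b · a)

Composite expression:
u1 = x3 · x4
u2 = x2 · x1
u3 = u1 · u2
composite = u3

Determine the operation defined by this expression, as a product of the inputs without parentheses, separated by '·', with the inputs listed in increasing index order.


x1 · x2 · x3 · x4

With g associative and commutative, the x-input set is all that matters.
(x3 · x4) collapses to x3 · x4
(x2 · x1) collapses to x2 · x1
((x3 · x4) · (x2 · x1)) collapses to x3 · x4 · x2 · x1
reordering the factors by index: x1 · x2 · x3 · x4


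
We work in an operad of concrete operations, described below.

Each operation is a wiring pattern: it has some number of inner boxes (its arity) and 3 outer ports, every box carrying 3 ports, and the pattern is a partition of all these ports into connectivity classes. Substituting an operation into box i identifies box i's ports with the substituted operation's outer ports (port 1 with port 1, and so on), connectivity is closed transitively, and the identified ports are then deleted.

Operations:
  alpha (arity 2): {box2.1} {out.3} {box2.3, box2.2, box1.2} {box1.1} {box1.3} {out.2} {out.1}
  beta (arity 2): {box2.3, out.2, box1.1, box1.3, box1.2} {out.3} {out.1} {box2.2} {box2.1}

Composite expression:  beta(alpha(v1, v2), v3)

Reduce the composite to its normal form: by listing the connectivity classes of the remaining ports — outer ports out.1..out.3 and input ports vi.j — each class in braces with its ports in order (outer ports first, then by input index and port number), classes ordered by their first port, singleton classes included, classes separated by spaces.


After gluing at beta, chains via deleted ports link the v-ports.
after alpha, the pattern on (v1, v2) reads {out.1} {out.2} {out.3} {v1.1} {v1.2, v2.2, v2.3} {v1.3} {v2.1} (out.j = its outer ports)
after beta, the pattern on (v1, v2, v3) reads {out.1} {out.2, v3.3} {out.3} {v1.1} {v1.2, v2.2, v2.3} {v1.3} {v2.1} {v3.1} {v3.2} (out.j = its outer ports)

{out.1} {out.2, v3.3} {out.3} {v1.1} {v1.2, v2.2, v2.3} {v1.3} {v2.1} {v3.1} {v3.2}


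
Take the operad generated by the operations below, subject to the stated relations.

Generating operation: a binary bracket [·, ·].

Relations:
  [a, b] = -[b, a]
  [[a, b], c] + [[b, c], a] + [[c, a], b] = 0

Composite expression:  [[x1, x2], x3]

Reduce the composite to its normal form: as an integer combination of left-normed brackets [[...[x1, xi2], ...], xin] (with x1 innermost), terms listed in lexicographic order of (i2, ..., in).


Skip Jacobi rewriting: expand, keep x1-initial words, read off terms.
Composite bracket: [[x1, x2], x3]
Applying ab - ba throughout gives 4 signed words (2^2 = 4).
Coefficients come from the x1-initial words:
  sign of x1x2x3 is +1, so it contributes +[[x1, x2], x3]

[[x1, x2], x3]


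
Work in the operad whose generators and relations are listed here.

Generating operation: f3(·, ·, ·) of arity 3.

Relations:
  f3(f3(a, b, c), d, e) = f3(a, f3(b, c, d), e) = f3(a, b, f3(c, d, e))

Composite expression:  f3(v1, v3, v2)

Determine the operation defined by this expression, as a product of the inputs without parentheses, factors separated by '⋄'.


v1 ⋄ v3 ⋄ v2

Under associativity of f3, the answer is the v's in reading order.
f3(v1, v3, v2) unparenthesizes to v1 ⋄ v3 ⋄ v2


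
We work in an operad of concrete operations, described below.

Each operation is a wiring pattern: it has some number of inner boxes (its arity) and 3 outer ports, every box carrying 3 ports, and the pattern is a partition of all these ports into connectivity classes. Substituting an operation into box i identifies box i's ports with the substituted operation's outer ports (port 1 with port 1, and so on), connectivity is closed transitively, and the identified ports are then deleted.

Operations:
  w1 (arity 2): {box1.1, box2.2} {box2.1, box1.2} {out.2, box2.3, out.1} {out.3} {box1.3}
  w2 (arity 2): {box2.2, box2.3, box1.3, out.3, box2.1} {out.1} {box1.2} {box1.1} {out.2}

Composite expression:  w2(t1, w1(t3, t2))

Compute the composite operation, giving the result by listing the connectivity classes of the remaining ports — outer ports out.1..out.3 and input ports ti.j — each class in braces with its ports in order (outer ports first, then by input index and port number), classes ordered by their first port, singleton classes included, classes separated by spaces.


{out.1} {out.2} {out.3, t1.3, t2.3} {t1.1} {t1.2} {t2.1, t3.2} {t2.2, t3.1} {t3.3}

Treat the ports identified at w2 as solder joints: merge, then drop.
stage w1: inputs (t3, t2), connectivity {out.1, out.2, t2.3} {out.3} {t2.1, t3.2} {t2.2, t3.1} {t3.3}, out.j its boundary
stage w2: inputs (t1, t3, t2), connectivity {out.1} {out.2} {out.3, t1.3, t2.3} {t1.1} {t1.2} {t2.1, t3.2} {t2.2, t3.1} {t3.3}, out.j its boundary


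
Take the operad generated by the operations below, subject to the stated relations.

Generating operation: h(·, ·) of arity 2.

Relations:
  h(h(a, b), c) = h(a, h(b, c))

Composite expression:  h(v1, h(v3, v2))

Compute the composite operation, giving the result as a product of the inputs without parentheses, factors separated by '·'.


v1 · v3 · v2

Key point: h is associative — brackets drop, the v-order remains.
h(v3, v2) unparenthesizes to v3 · v2
h(v1, h(v3, v2)) unparenthesizes to v1 · v3 · v2


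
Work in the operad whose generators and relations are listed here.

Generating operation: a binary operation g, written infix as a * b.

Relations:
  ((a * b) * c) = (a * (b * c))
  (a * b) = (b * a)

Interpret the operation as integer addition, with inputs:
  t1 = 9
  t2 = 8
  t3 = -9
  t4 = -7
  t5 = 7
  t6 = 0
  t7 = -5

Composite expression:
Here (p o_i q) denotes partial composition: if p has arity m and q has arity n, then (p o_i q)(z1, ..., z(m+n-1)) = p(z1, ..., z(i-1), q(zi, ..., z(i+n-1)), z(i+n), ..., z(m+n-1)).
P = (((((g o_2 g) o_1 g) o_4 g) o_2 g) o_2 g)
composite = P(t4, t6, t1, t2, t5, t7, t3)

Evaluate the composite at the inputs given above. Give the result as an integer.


(t6 * t1) = 9
((t6 * t1) * t2) = 17
(t4 * ((t6 * t1) * t2)) = 10
(t7 * t3) = -14
(t5 * (t7 * t3)) = -7
((t4 * ((t6 * t1) * t2)) * (t5 * (t7 * t3))) = 3

3


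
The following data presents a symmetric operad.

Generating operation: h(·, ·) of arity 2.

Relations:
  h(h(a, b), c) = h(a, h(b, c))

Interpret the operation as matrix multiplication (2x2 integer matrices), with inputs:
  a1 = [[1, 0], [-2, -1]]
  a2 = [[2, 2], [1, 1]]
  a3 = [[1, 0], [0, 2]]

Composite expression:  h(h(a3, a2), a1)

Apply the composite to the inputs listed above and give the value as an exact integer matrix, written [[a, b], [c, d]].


[[-2, -2], [-2, -2]]

h(a3, a2) = [[2, 2], [2, 2]]
h(h(a3, a2), a1) = [[-2, -2], [-2, -2]]
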